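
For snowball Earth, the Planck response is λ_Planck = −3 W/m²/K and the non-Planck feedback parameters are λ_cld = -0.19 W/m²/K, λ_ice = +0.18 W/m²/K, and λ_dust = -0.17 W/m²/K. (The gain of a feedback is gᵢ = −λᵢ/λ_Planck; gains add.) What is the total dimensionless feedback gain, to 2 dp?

Convert to gains: g_cld = -0.19/3 = -0.06333; g_ice = 0.18/3 = 0.06; g_dust = -0.17/3 = -0.05667.
Total gain g = -0.06.

-0.06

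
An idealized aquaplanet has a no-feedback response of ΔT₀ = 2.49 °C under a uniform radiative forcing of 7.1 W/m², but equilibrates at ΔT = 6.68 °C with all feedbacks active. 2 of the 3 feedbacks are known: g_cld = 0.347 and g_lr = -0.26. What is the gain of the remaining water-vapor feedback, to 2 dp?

0.54

Amplification A = ΔT/ΔT₀ = 6.68/2.49 = 2.683.
Total gain g = 1 − 1/A = 1 − 1/2.683 = 0.6273.
Known gains sum to 0.347 − 0.26 = 0.087.
g_wv = 0.6273 − 0.087 = 0.54.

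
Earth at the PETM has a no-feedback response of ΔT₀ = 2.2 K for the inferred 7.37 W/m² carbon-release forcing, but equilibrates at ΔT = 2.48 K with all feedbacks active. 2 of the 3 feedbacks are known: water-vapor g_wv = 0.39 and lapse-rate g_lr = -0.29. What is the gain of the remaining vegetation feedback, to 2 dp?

Amplification A = ΔT/ΔT₀ = 2.48/2.2 = 1.127.
Total gain g = 1 − 1/A = 1 − 1/1.127 = 0.1127.
Known gains sum to 0.39 − 0.29 = 0.1.
g_veg = 0.1127 − 0.1 = 0.01.

0.01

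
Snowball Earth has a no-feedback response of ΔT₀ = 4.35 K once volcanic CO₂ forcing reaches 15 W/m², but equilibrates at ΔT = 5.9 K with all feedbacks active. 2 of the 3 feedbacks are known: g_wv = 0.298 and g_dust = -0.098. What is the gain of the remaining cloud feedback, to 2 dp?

Amplification A = ΔT/ΔT₀ = 5.9/4.35 = 1.356.
Total gain g = 1 − 1/A = 1 − 1/1.356 = 0.2625.
Known gains sum to 0.298 − 0.098 = 0.2.
g_cld = 0.2625 − 0.2 = 0.06.

0.06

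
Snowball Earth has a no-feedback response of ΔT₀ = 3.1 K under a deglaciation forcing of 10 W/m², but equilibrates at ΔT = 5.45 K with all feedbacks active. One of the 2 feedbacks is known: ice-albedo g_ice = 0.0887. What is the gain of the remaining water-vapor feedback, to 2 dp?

0.34

Amplification A = ΔT/ΔT₀ = 5.45/3.1 = 1.758.
Total gain g = 1 − 1/A = 1 − 1/1.758 = 0.4312.
The known gain is 0.0887.
g_wv = 0.4312 − 0.0887 = 0.34.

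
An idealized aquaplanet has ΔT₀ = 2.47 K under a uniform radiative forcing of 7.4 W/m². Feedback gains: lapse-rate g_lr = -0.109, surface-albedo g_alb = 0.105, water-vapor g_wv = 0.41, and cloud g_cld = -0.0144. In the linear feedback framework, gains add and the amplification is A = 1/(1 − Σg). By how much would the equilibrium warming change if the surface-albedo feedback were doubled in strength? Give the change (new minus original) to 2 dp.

0.85 K

Original: g = 0.3916, ΔT = 2.47/(1−0.3916) = 4.0598 K.
With doubled surface-albedo: g' = 0.4966, ΔT' = 2.47/(1−0.4966) = 4.9066 K.
Change = 4.9066 − 4.0598 = 0.85 K.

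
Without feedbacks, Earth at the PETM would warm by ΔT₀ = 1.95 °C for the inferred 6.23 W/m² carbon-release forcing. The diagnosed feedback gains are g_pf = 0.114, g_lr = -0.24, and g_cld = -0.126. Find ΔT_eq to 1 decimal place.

1.6 °C

Total gain g = 0.114 − 0.24 − 0.126 = -0.252.
Amplification A = 1/(1 + 0.252) = 0.7987.
ΔT = 1.95 × 0.7987 = 1.6 °C.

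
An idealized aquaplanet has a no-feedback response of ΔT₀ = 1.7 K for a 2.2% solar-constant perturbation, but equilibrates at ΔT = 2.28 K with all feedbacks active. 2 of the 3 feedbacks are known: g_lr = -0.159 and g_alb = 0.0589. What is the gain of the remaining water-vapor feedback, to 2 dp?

Amplification A = ΔT/ΔT₀ = 2.28/1.7 = 1.341.
Total gain g = 1 − 1/A = 1 − 1/1.341 = 0.2543.
Known gains sum to -0.159 + 0.0589 = -0.1001.
g_wv = 0.2543 + 0.1001 = 0.35.

0.35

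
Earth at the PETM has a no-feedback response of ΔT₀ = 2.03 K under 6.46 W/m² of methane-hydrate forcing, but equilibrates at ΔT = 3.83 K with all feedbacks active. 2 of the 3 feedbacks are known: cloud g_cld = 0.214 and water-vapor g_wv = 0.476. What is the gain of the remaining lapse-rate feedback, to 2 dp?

Amplification A = ΔT/ΔT₀ = 3.83/2.03 = 1.887.
Total gain g = 1 − 1/A = 1 − 1/1.887 = 0.4701.
Known gains sum to 0.214 + 0.476 = 0.69.
g_lr = 0.4701 − 0.69 = -0.22.

-0.22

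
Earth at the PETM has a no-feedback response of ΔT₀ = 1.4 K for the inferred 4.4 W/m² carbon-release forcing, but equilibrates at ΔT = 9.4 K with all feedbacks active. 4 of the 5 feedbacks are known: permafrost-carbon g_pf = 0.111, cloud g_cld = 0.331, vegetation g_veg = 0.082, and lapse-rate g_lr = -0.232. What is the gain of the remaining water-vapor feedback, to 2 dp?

Amplification A = ΔT/ΔT₀ = 9.4/1.4 = 6.714.
Total gain g = 1 − 1/A = 1 − 1/6.714 = 0.8511.
Known gains sum to 0.111 + 0.331 + 0.082 − 0.232 = 0.292.
g_wv = 0.8511 − 0.292 = 0.56.

0.56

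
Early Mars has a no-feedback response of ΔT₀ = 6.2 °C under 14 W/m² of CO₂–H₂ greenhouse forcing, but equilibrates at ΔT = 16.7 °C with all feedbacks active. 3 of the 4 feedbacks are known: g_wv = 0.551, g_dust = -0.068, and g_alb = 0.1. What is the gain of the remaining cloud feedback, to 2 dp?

0.05

Amplification A = ΔT/ΔT₀ = 16.7/6.2 = 2.694.
Total gain g = 1 − 1/A = 1 − 1/2.694 = 0.6288.
Known gains sum to 0.551 − 0.068 + 0.1 = 0.583.
g_cld = 0.6288 − 0.583 = 0.05.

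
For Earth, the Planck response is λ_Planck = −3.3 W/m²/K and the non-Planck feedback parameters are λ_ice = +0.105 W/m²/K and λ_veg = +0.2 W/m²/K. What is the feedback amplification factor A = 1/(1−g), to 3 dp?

Convert to gains: g_ice = 0.105/3.3 = 0.03182; g_veg = 0.2/3.3 = 0.06061.
Total gain g = 0.09243.
A = 1/(1 − 0.09243) = 1.102.

1.102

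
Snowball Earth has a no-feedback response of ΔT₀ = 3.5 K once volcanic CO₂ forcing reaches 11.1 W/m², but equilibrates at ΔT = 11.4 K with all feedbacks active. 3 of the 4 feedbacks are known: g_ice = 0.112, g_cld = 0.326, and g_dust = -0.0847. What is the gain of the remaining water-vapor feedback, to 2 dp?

0.34

Amplification A = ΔT/ΔT₀ = 11.4/3.5 = 3.257.
Total gain g = 1 − 1/A = 1 − 1/3.257 = 0.693.
Known gains sum to 0.112 + 0.326 − 0.0847 = 0.3533.
g_wv = 0.693 − 0.3533 = 0.34.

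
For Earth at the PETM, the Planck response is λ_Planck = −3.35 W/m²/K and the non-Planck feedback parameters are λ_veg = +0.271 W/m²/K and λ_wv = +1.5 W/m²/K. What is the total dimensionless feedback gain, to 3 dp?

0.529

Convert to gains: g_veg = 0.271/3.35 = 0.0809; g_wv = 1.5/3.35 = 0.4478.
Total gain g = 0.5287.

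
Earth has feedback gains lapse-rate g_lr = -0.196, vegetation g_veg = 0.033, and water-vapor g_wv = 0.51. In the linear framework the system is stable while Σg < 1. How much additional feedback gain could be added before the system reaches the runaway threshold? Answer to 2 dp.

0.65

Current total gain = -0.196 + 0.033 + 0.51 = 0.347.
Margin to runaway = 1 − 0.347 = 0.65.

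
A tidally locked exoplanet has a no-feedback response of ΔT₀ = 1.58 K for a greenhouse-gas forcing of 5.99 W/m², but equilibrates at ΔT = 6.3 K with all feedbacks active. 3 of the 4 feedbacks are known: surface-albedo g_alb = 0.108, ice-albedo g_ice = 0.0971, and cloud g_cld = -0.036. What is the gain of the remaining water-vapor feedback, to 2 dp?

Amplification A = ΔT/ΔT₀ = 6.3/1.58 = 3.987.
Total gain g = 1 − 1/A = 1 − 1/3.987 = 0.7492.
Known gains sum to 0.108 + 0.0971 − 0.036 = 0.1691.
g_wv = 0.7492 − 0.1691 = 0.58.

0.58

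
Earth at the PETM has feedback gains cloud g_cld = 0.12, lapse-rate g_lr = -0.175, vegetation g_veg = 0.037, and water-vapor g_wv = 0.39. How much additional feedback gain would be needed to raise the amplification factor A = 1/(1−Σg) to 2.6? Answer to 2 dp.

Current total gain = 0.372.
Target gain for A = 2.6: g* = 1 − 1/2.6 = 0.6154.
Additional gain needed = 0.6154 − 0.372 = 0.24.

0.24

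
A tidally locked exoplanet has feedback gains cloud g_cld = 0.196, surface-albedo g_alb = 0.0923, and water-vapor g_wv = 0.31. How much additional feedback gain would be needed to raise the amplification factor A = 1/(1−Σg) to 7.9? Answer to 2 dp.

Current total gain = 0.5983.
Target gain for A = 7.9: g* = 1 − 1/7.9 = 0.8734.
Additional gain needed = 0.8734 − 0.5983 = 0.28.

0.28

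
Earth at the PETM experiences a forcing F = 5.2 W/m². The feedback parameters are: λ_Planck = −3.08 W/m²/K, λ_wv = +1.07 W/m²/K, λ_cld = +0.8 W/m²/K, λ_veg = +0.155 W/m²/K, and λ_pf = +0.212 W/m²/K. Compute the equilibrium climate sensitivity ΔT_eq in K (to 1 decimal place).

Net feedback parameter λ = (−3.08) + (+1.07) + (+0.8) + (+0.155) + (+0.212) = -0.843 W/m²/K.
ΔT = −F/λ = −5.2/(-0.843) = 6.2 K.

6.2 K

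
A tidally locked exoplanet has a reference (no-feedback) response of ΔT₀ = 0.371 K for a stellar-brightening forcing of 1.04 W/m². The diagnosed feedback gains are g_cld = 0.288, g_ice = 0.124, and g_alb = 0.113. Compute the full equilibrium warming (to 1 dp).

0.8 K

Total gain g = 0.288 + 0.124 + 0.113 = 0.525.
Amplification A = 1/(1 − 0.525) = 2.105.
ΔT = 0.371 × 2.105 = 0.8 K.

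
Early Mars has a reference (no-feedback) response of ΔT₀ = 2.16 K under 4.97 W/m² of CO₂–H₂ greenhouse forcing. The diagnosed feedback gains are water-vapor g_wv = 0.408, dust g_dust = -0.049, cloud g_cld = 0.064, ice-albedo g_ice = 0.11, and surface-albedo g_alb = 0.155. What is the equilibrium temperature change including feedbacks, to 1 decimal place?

6.9 K

Total gain g = 0.408 − 0.049 + 0.064 + 0.11 + 0.155 = 0.688.
Amplification A = 1/(1 − 0.688) = 3.205.
ΔT = 2.16 × 3.205 = 6.9 K.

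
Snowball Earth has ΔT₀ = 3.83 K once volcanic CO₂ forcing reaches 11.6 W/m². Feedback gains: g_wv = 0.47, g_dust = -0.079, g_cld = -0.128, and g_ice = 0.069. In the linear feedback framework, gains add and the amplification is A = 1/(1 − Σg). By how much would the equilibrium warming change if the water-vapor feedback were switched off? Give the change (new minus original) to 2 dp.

-2.37 K

Original: g = 0.332, ΔT = 3.83/(1−0.332) = 5.7335 K.
Without water-vapor: g' = -0.138, ΔT' = 3.83/(1+0.138) = 3.3656 K.
Change = 3.3656 − 5.7335 = -2.37 K.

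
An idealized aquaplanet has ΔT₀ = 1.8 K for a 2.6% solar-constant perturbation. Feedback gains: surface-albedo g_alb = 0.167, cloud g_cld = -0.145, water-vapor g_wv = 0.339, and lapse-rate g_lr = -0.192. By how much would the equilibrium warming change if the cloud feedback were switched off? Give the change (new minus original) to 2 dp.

Original: g = 0.169, ΔT = 1.8/(1−0.169) = 2.1661 K.
Without cloud: g' = 0.314, ΔT' = 1.8/(1−0.314) = 2.6239 K.
Change = 2.6239 − 2.1661 = 0.46 K.

0.46 K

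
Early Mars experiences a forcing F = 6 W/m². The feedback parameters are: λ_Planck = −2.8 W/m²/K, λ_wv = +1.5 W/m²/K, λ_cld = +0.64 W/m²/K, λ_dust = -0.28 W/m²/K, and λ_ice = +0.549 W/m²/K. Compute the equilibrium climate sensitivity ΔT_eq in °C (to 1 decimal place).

Net feedback parameter λ = (−2.8) + (+1.5) + (+0.64) + (-0.28) + (+0.549) = -0.391 W/m²/K.
ΔT = −F/λ = −6/(-0.391) = 15.3 °C.

15.3 °C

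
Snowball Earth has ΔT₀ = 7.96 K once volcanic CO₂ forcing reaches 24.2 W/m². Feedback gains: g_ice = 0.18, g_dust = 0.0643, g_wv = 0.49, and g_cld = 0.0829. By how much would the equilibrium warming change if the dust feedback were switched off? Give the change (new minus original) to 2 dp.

Original: g = 0.8172, ΔT = 7.96/(1−0.8172) = 43.5449 K.
Without dust: g' = 0.7529, ΔT' = 7.96/(1−0.7529) = 32.2137 K.
Change = 32.2137 − 43.5449 = -11.33 K.

-11.33 K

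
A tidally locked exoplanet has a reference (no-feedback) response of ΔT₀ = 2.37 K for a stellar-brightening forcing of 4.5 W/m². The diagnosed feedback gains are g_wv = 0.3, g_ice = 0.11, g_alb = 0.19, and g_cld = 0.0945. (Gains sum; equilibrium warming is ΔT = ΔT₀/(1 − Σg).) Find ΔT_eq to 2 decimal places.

Total gain g = 0.3 + 0.11 + 0.19 + 0.0945 = 0.6945.
Amplification A = 1/(1 − 0.6945) = 3.273.
ΔT = 2.37 × 3.273 = 7.76 K.

7.76 K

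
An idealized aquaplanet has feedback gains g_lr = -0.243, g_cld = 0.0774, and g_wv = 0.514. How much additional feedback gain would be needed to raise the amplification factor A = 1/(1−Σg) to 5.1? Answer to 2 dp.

0.46

Current total gain = 0.3484.
Target gain for A = 5.1: g* = 1 − 1/5.1 = 0.8039.
Additional gain needed = 0.8039 − 0.3484 = 0.46.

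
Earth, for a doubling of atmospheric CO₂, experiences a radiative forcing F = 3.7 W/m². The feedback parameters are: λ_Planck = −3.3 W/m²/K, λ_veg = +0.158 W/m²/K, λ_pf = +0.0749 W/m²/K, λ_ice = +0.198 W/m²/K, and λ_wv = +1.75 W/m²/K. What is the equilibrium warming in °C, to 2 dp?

3.31 °C

Net feedback parameter λ = (−3.3) + (+0.158) + (+0.0749) + (+0.198) + (+1.75) = -1.1191 W/m²/K.
ΔT = −F/λ = −3.7/(-1.1191) = 3.31 °C.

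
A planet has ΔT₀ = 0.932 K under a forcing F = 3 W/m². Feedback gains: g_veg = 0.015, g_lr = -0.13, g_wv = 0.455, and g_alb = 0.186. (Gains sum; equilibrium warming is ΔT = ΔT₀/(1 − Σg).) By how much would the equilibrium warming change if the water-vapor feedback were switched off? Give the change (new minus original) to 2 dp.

-0.96 K

Original: g = 0.526, ΔT = 0.932/(1−0.526) = 1.9662 K.
Without water-vapor: g' = 0.071, ΔT' = 0.932/(1−0.071) = 1.0032 K.
Change = 1.0032 − 1.9662 = -0.96 K.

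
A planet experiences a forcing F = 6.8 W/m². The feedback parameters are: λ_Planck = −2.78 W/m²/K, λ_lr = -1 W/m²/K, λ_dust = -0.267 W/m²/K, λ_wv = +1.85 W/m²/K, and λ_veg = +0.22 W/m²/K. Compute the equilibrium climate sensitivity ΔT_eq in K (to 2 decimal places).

3.44 K

Net feedback parameter λ = (−2.78) + (-1) + (-0.267) + (+1.85) + (+0.22) = -1.977 W/m²/K.
ΔT = −F/λ = −6.8/(-1.977) = 3.44 K.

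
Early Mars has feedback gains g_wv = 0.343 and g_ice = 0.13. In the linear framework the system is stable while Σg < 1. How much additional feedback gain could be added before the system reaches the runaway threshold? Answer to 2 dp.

Current total gain = 0.343 + 0.13 = 0.473.
Margin to runaway = 1 − 0.473 = 0.53.

0.53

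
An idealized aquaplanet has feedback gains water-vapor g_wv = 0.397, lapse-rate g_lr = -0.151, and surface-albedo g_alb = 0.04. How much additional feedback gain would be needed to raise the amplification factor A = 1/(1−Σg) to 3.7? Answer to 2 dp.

0.44

Current total gain = 0.286.
Target gain for A = 3.7: g* = 1 − 1/3.7 = 0.7297.
Additional gain needed = 0.7297 − 0.286 = 0.44.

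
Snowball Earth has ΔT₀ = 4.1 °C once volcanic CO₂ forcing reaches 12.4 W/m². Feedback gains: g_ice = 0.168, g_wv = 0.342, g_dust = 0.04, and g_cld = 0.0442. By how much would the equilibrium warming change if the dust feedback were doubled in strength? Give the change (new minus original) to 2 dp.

Original: g = 0.5942, ΔT = 4.1/(1−0.5942) = 10.1035 °C.
With doubled dust: g' = 0.6342, ΔT' = 4.1/(1−0.6342) = 11.2083 °C.
Change = 11.2083 − 10.1035 = 1.10 °C.

1.10 °C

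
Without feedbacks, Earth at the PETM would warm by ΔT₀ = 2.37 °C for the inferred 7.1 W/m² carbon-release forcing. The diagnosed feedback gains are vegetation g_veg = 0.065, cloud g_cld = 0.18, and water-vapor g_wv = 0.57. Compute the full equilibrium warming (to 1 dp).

Total gain g = 0.065 + 0.18 + 0.57 = 0.815.
Amplification A = 1/(1 − 0.815) = 5.405.
ΔT = 2.37 × 5.405 = 12.8 °C.

12.8 °C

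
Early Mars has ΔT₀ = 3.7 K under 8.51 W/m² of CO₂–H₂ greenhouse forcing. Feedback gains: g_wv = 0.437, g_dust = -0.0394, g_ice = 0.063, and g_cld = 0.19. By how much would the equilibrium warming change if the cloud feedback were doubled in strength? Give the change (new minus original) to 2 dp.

12.62 K

Original: g = 0.6506, ΔT = 3.7/(1−0.6506) = 10.5896 K.
With doubled cloud: g' = 0.8406, ΔT' = 3.7/(1−0.8406) = 23.2120 K.
Change = 23.2120 − 10.5896 = 12.62 K.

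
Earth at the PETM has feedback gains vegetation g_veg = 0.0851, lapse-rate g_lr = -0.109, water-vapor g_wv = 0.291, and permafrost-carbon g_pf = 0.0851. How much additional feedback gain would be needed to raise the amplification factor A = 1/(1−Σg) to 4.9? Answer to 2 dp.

0.44

Current total gain = 0.3522.
Target gain for A = 4.9: g* = 1 − 1/4.9 = 0.7959.
Additional gain needed = 0.7959 − 0.3522 = 0.44.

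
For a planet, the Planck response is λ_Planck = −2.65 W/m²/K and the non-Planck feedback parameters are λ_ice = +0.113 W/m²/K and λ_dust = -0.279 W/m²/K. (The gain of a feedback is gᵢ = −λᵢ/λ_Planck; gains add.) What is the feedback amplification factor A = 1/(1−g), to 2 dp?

Convert to gains: g_ice = 0.113/2.65 = 0.04264; g_dust = -0.279/2.65 = -0.1053.
Total gain g = -0.06266.
A = 1/(1 + 0.06266) = 0.94.

0.94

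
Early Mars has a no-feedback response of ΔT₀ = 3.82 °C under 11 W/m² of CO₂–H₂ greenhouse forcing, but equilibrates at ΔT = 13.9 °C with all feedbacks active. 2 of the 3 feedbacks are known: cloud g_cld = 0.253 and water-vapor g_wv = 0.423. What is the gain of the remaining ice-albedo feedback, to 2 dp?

0.05

Amplification A = ΔT/ΔT₀ = 13.9/3.82 = 3.639.
Total gain g = 1 − 1/A = 1 − 1/3.639 = 0.7252.
Known gains sum to 0.253 + 0.423 = 0.676.
g_ice = 0.7252 − 0.676 = 0.05.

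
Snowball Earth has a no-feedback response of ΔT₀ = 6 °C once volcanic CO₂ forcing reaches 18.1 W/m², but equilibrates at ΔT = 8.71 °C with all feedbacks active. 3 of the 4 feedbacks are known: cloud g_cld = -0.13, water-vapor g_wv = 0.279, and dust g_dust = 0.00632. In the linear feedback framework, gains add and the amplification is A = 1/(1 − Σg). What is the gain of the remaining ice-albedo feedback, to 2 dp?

0.16

Amplification A = ΔT/ΔT₀ = 8.71/6 = 1.452.
Total gain g = 1 − 1/A = 1 − 1/1.452 = 0.3113.
Known gains sum to -0.13 + 0.279 + 0.00632 = 0.15532.
g_ice = 0.3113 − 0.15532 = 0.16.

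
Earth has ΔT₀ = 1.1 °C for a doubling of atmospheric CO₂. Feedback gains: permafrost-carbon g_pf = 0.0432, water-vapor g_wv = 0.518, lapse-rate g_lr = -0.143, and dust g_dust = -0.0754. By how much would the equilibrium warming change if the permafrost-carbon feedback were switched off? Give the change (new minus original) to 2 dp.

Original: g = 0.3428, ΔT = 1.1/(1−0.3428) = 1.6738 °C.
Without permafrost-carbon: g' = 0.2996, ΔT' = 1.1/(1−0.2996) = 1.5705 °C.
Change = 1.5705 − 1.6738 = -0.10 °C.

-0.10 °C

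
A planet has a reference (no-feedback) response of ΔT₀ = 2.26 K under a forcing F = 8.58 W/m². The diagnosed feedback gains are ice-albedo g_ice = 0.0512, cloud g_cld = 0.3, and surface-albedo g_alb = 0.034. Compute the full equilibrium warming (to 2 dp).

3.68 K

Total gain g = 0.0512 + 0.3 + 0.034 = 0.3852.
Amplification A = 1/(1 − 0.3852) = 1.627.
ΔT = 2.26 × 1.627 = 3.68 K.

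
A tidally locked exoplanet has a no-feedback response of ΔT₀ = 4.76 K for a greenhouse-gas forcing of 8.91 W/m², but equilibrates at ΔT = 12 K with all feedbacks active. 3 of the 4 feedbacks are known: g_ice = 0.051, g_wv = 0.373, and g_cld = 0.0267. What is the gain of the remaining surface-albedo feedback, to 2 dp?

0.15

Amplification A = ΔT/ΔT₀ = 12/4.76 = 2.521.
Total gain g = 1 − 1/A = 1 − 1/2.521 = 0.6033.
Known gains sum to 0.051 + 0.373 + 0.0267 = 0.4507.
g_alb = 0.6033 − 0.4507 = 0.15.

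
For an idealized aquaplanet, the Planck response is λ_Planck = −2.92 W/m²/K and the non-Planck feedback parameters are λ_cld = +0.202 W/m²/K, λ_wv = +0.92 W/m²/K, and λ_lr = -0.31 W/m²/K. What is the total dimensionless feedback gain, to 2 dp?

Convert to gains: g_cld = 0.202/2.92 = 0.06918; g_wv = 0.92/2.92 = 0.3151; g_lr = -0.31/2.92 = -0.1062.
Total gain g = 0.27808.

0.28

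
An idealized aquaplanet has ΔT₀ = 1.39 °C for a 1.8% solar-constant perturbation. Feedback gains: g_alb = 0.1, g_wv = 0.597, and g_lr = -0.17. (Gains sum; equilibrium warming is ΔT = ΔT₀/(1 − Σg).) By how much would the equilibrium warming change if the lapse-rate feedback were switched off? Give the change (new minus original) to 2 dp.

1.65 °C

Original: g = 0.527, ΔT = 1.39/(1−0.527) = 2.9387 °C.
Without lapse-rate: g' = 0.697, ΔT' = 1.39/(1−0.697) = 4.5875 °C.
Change = 4.5875 − 2.9387 = 1.65 °C.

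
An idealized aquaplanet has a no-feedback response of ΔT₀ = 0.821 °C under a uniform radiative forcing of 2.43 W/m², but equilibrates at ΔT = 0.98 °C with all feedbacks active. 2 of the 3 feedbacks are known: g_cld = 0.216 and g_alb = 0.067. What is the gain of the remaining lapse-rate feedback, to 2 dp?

Amplification A = ΔT/ΔT₀ = 0.98/0.821 = 1.194.
Total gain g = 1 − 1/A = 1 − 1/1.194 = 0.1625.
Known gains sum to 0.216 + 0.067 = 0.283.
g_lr = 0.1625 − 0.283 = -0.12.

-0.12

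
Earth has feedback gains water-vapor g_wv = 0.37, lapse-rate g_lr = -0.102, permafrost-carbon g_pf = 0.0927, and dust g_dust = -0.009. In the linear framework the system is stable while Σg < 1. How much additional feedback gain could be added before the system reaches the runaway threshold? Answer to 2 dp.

0.65

Current total gain = 0.37 − 0.102 + 0.0927 − 0.009 = 0.3517.
Margin to runaway = 1 − 0.3517 = 0.65.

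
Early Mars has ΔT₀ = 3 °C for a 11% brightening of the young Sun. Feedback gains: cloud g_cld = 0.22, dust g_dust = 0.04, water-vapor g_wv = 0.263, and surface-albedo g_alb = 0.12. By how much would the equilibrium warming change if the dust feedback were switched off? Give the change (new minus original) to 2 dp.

Original: g = 0.643, ΔT = 3/(1−0.643) = 8.4034 °C.
Without dust: g' = 0.603, ΔT' = 3/(1−0.603) = 7.5567 °C.
Change = 7.5567 − 8.4034 = -0.85 °C.

-0.85 °C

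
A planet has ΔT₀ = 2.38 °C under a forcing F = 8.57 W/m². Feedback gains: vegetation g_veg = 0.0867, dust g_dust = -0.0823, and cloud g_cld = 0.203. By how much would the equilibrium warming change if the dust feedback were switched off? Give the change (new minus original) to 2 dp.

0.35 °C

Original: g = 0.2074, ΔT = 2.38/(1−0.2074) = 3.0028 °C.
Without dust: g' = 0.2897, ΔT' = 2.38/(1−0.2897) = 3.3507 °C.
Change = 3.3507 − 3.0028 = 0.35 °C.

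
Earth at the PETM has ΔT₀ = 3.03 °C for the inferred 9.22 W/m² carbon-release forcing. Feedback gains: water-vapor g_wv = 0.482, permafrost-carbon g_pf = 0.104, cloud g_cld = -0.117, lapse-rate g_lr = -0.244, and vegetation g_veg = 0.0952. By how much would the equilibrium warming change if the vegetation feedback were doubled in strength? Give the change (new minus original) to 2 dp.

0.73 °C

Original: g = 0.3202, ΔT = 3.03/(1−0.3202) = 4.4572 °C.
With doubled vegetation: g' = 0.4154, ΔT' = 3.03/(1−0.4154) = 5.1830 °C.
Change = 5.1830 − 4.4572 = 0.73 °C.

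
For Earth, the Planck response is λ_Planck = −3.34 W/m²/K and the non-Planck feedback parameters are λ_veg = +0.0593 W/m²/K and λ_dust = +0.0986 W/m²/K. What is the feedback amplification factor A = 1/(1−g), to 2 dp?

1.05

Convert to gains: g_veg = 0.0593/3.34 = 0.01775; g_dust = 0.0986/3.34 = 0.02952.
Total gain g = 0.04727.
A = 1/(1 − 0.04727) = 1.05.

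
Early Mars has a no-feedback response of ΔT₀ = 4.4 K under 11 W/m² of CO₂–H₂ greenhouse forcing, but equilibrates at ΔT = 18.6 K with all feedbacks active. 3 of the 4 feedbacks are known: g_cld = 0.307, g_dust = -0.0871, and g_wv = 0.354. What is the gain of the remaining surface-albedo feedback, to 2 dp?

0.19

Amplification A = ΔT/ΔT₀ = 18.6/4.4 = 4.227.
Total gain g = 1 − 1/A = 1 − 1/4.227 = 0.7634.
Known gains sum to 0.307 − 0.0871 + 0.354 = 0.5739.
g_alb = 0.7634 − 0.5739 = 0.19.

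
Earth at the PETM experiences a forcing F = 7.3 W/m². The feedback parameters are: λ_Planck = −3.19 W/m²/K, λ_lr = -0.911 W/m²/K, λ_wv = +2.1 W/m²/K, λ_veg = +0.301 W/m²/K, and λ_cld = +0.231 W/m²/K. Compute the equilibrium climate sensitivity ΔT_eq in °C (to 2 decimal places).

Net feedback parameter λ = (−3.19) + (-0.911) + (+2.1) + (+0.301) + (+0.231) = -1.469 W/m²/K.
ΔT = −F/λ = −7.3/(-1.469) = 4.97 °C.

4.97 °C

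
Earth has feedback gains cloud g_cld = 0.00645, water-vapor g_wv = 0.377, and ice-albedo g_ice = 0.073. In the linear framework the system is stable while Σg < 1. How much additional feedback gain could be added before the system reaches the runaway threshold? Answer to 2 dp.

Current total gain = 0.00645 + 0.377 + 0.073 = 0.45645.
Margin to runaway = 1 − 0.45645 = 0.54.

0.54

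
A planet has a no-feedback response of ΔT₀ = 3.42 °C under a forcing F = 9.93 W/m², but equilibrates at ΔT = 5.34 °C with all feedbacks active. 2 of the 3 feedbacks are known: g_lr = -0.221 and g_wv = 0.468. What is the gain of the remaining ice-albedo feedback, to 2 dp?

0.11

Amplification A = ΔT/ΔT₀ = 5.34/3.42 = 1.561.
Total gain g = 1 − 1/A = 1 − 1/1.561 = 0.3594.
Known gains sum to -0.221 + 0.468 = 0.247.
g_ice = 0.3594 − 0.247 = 0.11.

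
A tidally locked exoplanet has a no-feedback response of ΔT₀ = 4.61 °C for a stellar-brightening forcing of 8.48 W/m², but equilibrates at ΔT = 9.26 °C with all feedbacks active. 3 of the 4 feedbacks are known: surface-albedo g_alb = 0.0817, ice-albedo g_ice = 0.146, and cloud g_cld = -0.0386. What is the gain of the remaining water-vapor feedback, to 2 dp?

0.31

Amplification A = ΔT/ΔT₀ = 9.26/4.61 = 2.009.
Total gain g = 1 − 1/A = 1 − 1/2.009 = 0.5022.
Known gains sum to 0.0817 + 0.146 − 0.0386 = 0.1891.
g_wv = 0.5022 − 0.1891 = 0.31.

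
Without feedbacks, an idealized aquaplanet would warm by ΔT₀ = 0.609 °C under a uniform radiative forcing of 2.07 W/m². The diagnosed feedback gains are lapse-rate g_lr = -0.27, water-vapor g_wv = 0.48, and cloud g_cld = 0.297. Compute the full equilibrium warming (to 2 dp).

Total gain g = -0.27 + 0.48 + 0.297 = 0.507.
Amplification A = 1/(1 − 0.507) = 2.028.
ΔT = 0.609 × 2.028 = 1.24 °C.

1.24 °C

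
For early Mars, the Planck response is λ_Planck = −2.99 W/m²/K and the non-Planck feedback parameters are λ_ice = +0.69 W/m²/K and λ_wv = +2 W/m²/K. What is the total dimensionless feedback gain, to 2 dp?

0.90

Convert to gains: g_ice = 0.69/2.99 = 0.2308; g_wv = 2/2.99 = 0.6689.
Total gain g = 0.8997.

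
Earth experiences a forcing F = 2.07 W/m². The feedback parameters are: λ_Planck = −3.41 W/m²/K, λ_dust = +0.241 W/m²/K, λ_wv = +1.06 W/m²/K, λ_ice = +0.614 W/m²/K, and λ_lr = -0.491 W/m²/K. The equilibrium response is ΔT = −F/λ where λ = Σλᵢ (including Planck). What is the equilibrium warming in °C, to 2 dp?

Net feedback parameter λ = (−3.41) + (+0.241) + (+1.06) + (+0.614) + (-0.491) = -1.986 W/m²/K.
ΔT = −F/λ = −2.07/(-1.986) = 1.04 °C.

1.04 °C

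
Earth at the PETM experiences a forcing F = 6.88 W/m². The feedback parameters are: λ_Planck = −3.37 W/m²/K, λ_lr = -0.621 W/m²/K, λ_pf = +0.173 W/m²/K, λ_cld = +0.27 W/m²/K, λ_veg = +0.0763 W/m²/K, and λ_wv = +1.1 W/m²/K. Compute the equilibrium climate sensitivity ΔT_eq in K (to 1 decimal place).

2.9 K

Net feedback parameter λ = (−3.37) + (-0.621) + (+0.173) + (+0.27) + (+0.0763) + (+1.1) = -2.3717 W/m²/K.
ΔT = −F/λ = −6.88/(-2.3717) = 2.9 K.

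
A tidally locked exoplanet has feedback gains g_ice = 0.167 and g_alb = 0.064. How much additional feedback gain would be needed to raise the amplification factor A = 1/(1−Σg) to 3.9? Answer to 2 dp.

Current total gain = 0.231.
Target gain for A = 3.9: g* = 1 − 1/3.9 = 0.7436.
Additional gain needed = 0.7436 − 0.231 = 0.51.

0.51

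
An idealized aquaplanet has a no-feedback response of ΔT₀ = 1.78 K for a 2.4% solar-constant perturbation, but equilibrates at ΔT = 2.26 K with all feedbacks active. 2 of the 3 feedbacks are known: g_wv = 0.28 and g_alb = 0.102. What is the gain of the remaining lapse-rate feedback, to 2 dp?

-0.17

Amplification A = ΔT/ΔT₀ = 2.26/1.78 = 1.27.
Total gain g = 1 − 1/A = 1 − 1/1.27 = 0.2126.
Known gains sum to 0.28 + 0.102 = 0.382.
g_lr = 0.2126 − 0.382 = -0.17.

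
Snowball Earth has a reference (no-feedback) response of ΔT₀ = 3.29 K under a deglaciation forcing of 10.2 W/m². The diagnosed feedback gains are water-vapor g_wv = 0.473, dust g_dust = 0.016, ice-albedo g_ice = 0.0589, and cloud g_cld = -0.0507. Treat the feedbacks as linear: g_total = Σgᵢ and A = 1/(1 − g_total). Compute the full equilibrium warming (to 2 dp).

6.54 K

Total gain g = 0.473 + 0.016 + 0.0589 − 0.0507 = 0.4972.
Amplification A = 1/(1 − 0.4972) = 1.989.
ΔT = 3.29 × 1.989 = 6.54 K.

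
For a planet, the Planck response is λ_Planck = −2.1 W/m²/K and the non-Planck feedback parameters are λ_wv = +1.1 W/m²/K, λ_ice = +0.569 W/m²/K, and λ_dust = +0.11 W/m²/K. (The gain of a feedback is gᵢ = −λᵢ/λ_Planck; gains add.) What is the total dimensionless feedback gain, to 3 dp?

Convert to gains: g_wv = 1.1/2.1 = 0.5238; g_ice = 0.569/2.1 = 0.271; g_dust = 0.11/2.1 = 0.05238.
Total gain g = 0.84718.

0.847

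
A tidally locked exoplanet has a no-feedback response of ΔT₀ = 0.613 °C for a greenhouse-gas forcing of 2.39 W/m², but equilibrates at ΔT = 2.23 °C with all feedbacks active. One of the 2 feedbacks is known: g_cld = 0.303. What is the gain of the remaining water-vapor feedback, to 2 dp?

Amplification A = ΔT/ΔT₀ = 2.23/0.613 = 3.638.
Total gain g = 1 − 1/A = 1 − 1/3.638 = 0.7251.
The known gain is 0.303.
g_wv = 0.7251 − 0.303 = 0.42.

0.42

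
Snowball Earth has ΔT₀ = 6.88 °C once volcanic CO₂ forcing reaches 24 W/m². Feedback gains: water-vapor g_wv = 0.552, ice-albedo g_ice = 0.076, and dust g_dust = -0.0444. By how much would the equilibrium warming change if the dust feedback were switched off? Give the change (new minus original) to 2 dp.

1.97 °C

Original: g = 0.5836, ΔT = 6.88/(1−0.5836) = 16.5226 °C.
Without dust: g' = 0.628, ΔT' = 6.88/(1−0.628) = 18.4946 °C.
Change = 18.4946 − 16.5226 = 1.97 °C.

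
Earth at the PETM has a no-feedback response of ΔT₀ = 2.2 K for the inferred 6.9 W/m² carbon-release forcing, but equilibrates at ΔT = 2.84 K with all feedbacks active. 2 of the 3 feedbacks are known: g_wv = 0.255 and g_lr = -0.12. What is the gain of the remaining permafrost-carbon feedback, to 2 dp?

0.09

Amplification A = ΔT/ΔT₀ = 2.84/2.2 = 1.291.
Total gain g = 1 − 1/A = 1 − 1/1.291 = 0.2254.
Known gains sum to 0.255 − 0.12 = 0.135.
g_pf = 0.2254 − 0.135 = 0.09.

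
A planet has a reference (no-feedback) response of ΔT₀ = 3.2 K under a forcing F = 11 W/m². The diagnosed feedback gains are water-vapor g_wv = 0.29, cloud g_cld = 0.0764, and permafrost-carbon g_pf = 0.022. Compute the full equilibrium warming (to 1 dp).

Total gain g = 0.29 + 0.0764 + 0.022 = 0.3884.
Amplification A = 1/(1 − 0.3884) = 1.635.
ΔT = 3.2 × 1.635 = 5.2 K.

5.2 K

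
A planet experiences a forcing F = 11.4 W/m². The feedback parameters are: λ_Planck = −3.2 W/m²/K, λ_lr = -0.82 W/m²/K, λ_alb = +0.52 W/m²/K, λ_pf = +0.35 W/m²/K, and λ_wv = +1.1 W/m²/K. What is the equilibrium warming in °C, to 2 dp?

Net feedback parameter λ = (−3.2) + (-0.82) + (+0.52) + (+0.35) + (+1.1) = -2.05 W/m²/K.
ΔT = −F/λ = −11.4/(-2.05) = 5.56 °C.

5.56 °C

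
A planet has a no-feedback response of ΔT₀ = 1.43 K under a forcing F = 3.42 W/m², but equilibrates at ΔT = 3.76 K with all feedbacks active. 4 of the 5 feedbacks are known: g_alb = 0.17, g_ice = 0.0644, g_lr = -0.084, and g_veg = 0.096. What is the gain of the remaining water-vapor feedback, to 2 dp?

0.37

Amplification A = ΔT/ΔT₀ = 3.76/1.43 = 2.629.
Total gain g = 1 − 1/A = 1 − 1/2.629 = 0.6196.
Known gains sum to 0.17 + 0.0644 − 0.084 + 0.096 = 0.2464.
g_wv = 0.6196 − 0.2464 = 0.37.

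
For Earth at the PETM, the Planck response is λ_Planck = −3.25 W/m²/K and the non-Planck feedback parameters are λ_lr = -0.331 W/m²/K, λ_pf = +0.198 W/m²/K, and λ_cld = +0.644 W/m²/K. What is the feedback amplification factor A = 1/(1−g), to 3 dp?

1.187

Convert to gains: g_lr = -0.331/3.25 = -0.1018; g_pf = 0.198/3.25 = 0.06092; g_cld = 0.644/3.25 = 0.1982.
Total gain g = 0.15732.
A = 1/(1 − 0.15732) = 1.187.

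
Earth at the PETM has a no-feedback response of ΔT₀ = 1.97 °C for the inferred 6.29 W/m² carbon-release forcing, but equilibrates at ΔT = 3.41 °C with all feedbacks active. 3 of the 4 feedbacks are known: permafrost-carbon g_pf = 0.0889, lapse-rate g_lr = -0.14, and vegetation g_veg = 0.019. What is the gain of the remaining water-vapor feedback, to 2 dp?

0.45

Amplification A = ΔT/ΔT₀ = 3.41/1.97 = 1.731.
Total gain g = 1 − 1/A = 1 − 1/1.731 = 0.4223.
Known gains sum to 0.0889 − 0.14 + 0.019 = -0.0321.
g_wv = 0.4223 + 0.0321 = 0.45.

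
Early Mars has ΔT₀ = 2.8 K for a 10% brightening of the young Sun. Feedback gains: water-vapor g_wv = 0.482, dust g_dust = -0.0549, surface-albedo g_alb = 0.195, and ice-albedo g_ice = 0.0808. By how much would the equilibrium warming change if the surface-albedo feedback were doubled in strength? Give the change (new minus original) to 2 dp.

Original: g = 0.7029, ΔT = 2.8/(1−0.7029) = 9.4244 K.
With doubled surface-albedo: g' = 0.8979, ΔT' = 2.8/(1−0.8979) = 27.4241 K.
Change = 27.4241 − 9.4244 = 18.00 K.

18.00 K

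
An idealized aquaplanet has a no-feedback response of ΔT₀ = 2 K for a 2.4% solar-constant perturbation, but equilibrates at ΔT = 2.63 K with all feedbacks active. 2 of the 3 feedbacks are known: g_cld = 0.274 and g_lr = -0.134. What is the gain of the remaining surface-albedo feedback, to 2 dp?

0.10

Amplification A = ΔT/ΔT₀ = 2.63/2 = 1.315.
Total gain g = 1 − 1/A = 1 − 1/1.315 = 0.2395.
Known gains sum to 0.274 − 0.134 = 0.14.
g_alb = 0.2395 − 0.14 = 0.10.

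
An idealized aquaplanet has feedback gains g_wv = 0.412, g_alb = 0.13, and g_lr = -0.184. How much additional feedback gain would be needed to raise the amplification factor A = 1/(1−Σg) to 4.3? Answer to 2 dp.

Current total gain = 0.358.
Target gain for A = 4.3: g* = 1 − 1/4.3 = 0.7674.
Additional gain needed = 0.7674 − 0.358 = 0.41.

0.41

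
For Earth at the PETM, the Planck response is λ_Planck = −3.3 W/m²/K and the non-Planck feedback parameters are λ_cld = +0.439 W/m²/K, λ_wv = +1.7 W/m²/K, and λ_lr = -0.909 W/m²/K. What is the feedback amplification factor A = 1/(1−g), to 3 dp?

Convert to gains: g_cld = 0.439/3.3 = 0.133; g_wv = 1.7/3.3 = 0.5152; g_lr = -0.909/3.3 = -0.2755.
Total gain g = 0.3727.
A = 1/(1 − 0.3727) = 1.594.

1.594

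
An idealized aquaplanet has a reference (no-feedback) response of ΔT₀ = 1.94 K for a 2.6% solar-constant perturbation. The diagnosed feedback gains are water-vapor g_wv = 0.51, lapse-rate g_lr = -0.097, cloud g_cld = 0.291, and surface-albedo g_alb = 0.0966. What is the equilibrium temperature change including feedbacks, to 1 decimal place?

9.7 K

Total gain g = 0.51 − 0.097 + 0.291 + 0.0966 = 0.8006.
Amplification A = 1/(1 − 0.8006) = 5.015.
ΔT = 1.94 × 5.015 = 9.7 K.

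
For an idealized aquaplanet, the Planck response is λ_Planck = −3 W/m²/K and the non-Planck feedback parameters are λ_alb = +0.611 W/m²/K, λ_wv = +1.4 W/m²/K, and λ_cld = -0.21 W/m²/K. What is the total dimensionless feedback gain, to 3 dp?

0.600

Convert to gains: g_alb = 0.611/3 = 0.2037; g_wv = 1.4/3 = 0.4667; g_cld = -0.21/3 = -0.07.
Total gain g = 0.6004.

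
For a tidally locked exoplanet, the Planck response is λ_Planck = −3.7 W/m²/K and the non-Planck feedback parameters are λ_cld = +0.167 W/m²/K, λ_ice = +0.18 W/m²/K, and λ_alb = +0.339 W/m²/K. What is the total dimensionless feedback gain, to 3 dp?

Convert to gains: g_cld = 0.167/3.7 = 0.04514; g_ice = 0.18/3.7 = 0.04865; g_alb = 0.339/3.7 = 0.09162.
Total gain g = 0.18541.

0.185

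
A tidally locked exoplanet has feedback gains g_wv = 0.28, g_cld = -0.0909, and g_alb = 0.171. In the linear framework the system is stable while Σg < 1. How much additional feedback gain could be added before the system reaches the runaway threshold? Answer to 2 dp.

0.64

Current total gain = 0.28 − 0.0909 + 0.171 = 0.3601.
Margin to runaway = 1 − 0.3601 = 0.64.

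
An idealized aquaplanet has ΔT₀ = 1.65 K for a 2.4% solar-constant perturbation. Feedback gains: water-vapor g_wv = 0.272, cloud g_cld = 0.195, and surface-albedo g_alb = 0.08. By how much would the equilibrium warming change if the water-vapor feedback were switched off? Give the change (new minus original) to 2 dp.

-1.37 K

Original: g = 0.547, ΔT = 1.65/(1−0.547) = 3.6424 K.
Without water-vapor: g' = 0.275, ΔT' = 1.65/(1−0.275) = 2.2759 K.
Change = 2.2759 − 3.6424 = -1.37 K.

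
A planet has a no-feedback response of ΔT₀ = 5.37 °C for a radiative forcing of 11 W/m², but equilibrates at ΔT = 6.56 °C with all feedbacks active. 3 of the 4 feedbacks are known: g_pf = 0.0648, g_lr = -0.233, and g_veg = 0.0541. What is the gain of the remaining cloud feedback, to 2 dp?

Amplification A = ΔT/ΔT₀ = 6.56/5.37 = 1.222.
Total gain g = 1 − 1/A = 1 − 1/1.222 = 0.1817.
Known gains sum to 0.0648 − 0.233 + 0.0541 = -0.1141.
g_cld = 0.1817 + 0.1141 = 0.30.

0.30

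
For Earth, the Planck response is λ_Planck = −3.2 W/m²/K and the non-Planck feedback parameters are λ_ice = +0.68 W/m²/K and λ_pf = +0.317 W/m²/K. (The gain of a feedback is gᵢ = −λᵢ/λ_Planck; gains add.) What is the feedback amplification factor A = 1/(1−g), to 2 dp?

1.45

Convert to gains: g_ice = 0.68/3.2 = 0.2125; g_pf = 0.317/3.2 = 0.09906.
Total gain g = 0.31156.
A = 1/(1 − 0.31156) = 1.45.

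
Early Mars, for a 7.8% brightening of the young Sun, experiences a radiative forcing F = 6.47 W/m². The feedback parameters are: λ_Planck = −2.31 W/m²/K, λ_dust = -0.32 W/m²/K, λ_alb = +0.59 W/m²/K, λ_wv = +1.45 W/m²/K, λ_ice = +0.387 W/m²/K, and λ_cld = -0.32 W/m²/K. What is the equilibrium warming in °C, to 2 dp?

12.37 °C

Net feedback parameter λ = (−2.31) + (-0.32) + (+0.59) + (+1.45) + (+0.387) + (-0.32) = -0.523 W/m²/K.
ΔT = −F/λ = −6.47/(-0.523) = 12.37 °C.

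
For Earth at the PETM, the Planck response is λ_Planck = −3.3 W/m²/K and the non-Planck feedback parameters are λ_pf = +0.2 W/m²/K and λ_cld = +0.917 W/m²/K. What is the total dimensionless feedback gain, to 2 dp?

Convert to gains: g_pf = 0.2/3.3 = 0.06061; g_cld = 0.917/3.3 = 0.2779.
Total gain g = 0.33851.

0.34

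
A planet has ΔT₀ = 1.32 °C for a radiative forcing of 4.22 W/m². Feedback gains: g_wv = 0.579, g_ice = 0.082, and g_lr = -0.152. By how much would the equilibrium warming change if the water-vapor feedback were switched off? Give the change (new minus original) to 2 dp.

Original: g = 0.509, ΔT = 1.32/(1−0.509) = 2.6884 °C.
Without water-vapor: g' = -0.07, ΔT' = 1.32/(1+0.07) = 1.2336 °C.
Change = 1.2336 − 2.6884 = -1.45 °C.

-1.45 °C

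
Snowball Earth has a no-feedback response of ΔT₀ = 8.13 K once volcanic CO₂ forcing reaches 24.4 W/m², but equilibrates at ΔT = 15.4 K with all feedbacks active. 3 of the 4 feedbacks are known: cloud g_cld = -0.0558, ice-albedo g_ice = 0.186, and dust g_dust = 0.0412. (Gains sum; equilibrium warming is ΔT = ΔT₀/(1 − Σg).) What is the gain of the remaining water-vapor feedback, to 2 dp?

Amplification A = ΔT/ΔT₀ = 15.4/8.13 = 1.894.
Total gain g = 1 − 1/A = 1 − 1/1.894 = 0.472.
Known gains sum to -0.0558 + 0.186 + 0.0412 = 0.1714.
g_wv = 0.472 − 0.1714 = 0.30.

0.30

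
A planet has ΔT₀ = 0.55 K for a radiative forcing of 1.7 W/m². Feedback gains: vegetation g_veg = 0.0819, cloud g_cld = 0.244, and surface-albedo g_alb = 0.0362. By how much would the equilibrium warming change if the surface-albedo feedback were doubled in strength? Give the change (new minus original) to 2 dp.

0.05 K

Original: g = 0.3621, ΔT = 0.55/(1−0.3621) = 0.8622 K.
With doubled surface-albedo: g' = 0.3983, ΔT' = 0.55/(1−0.3983) = 0.9141 K.
Change = 0.9141 − 0.8622 = 0.05 K.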